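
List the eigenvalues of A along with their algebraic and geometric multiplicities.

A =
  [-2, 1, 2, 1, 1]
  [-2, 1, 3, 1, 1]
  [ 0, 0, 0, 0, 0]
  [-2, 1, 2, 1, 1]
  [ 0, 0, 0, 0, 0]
λ = 0: alg = 5, geom = 3

Step 1 — factor the characteristic polynomial to read off the algebraic multiplicities:
  χ_A(x) = x^5

Step 2 — compute geometric multiplicities via the rank-nullity identity g(λ) = n − rank(A − λI):
  rank(A − (0)·I) = 2, so dim ker(A − (0)·I) = n − 2 = 3

Summary:
  λ = 0: algebraic multiplicity = 5, geometric multiplicity = 3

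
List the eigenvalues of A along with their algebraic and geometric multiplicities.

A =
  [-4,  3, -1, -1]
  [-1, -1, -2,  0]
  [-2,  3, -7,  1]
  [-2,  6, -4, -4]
λ = -4: alg = 4, geom = 2

Step 1 — factor the characteristic polynomial to read off the algebraic multiplicities:
  χ_A(x) = (x + 4)^4

Step 2 — compute geometric multiplicities via the rank-nullity identity g(λ) = n − rank(A − λI):
  rank(A − (-4)·I) = 2, so dim ker(A − (-4)·I) = n − 2 = 2

Summary:
  λ = -4: algebraic multiplicity = 4, geometric multiplicity = 2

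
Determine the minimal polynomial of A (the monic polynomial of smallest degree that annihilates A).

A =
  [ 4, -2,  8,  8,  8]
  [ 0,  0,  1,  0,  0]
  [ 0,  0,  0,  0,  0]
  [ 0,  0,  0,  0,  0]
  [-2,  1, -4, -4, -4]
x^3

The characteristic polynomial is χ_A(x) = x^5, so the eigenvalues are known. The minimal polynomial is
  m_A(x) = Π_λ (x − λ)^{k_λ}
where k_λ is the size of the *largest* Jordan block for λ (equivalently, the smallest k with (A − λI)^k v = 0 for every generalised eigenvector v of λ).

  λ = 0: largest Jordan block has size 3, contributing (x − 0)^3

So m_A(x) = x^3 = x^3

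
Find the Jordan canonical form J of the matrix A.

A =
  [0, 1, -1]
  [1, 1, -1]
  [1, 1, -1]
J_3(0)

The characteristic polynomial is
  det(x·I − A) = x^3

Eigenvalues and multiplicities (the geometric multiplicity of λ is n − rank(A − λI), which equals the number of Jordan blocks for λ):
  λ = 0: algebraic multiplicity = 3, geometric multiplicity = 1

Determining the block sizes for each eigenvalue:
  λ = 0: one block (gm = 1), so the single block has size am = 3 → block sizes [3]

Assembling the blocks gives a Jordan form
J =
  [0, 1, 0]
  [0, 0, 1]
  [0, 0, 0]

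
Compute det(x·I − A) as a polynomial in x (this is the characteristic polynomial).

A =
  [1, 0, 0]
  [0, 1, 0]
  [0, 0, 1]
x^3 - 3*x^2 + 3*x - 1

Expanding det(x·I − A) (e.g. by cofactor expansion or by noting that A is similar to its Jordan form J, which has the same characteristic polynomial as A) gives
  χ_A(x) = x^3 - 3*x^2 + 3*x - 1
which factors as (x - 1)^3. The eigenvalues (with algebraic multiplicities) are λ = 1 with multiplicity 3.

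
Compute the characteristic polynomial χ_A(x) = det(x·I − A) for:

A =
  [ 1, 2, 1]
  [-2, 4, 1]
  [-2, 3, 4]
x^3 - 9*x^2 + 27*x - 27

Expanding det(x·I − A) (e.g. by cofactor expansion or by noting that A is similar to its Jordan form J, which has the same characteristic polynomial as A) gives
  χ_A(x) = x^3 - 9*x^2 + 27*x - 27
which factors as (x - 3)^3. The eigenvalues (with algebraic multiplicities) are λ = 3 with multiplicity 3.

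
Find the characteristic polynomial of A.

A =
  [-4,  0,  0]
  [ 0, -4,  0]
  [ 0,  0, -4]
x^3 + 12*x^2 + 48*x + 64

Expanding det(x·I − A) (e.g. by cofactor expansion or by noting that A is similar to its Jordan form J, which has the same characteristic polynomial as A) gives
  χ_A(x) = x^3 + 12*x^2 + 48*x + 64
which factors as (x + 4)^3. The eigenvalues (with algebraic multiplicities) are λ = -4 with multiplicity 3.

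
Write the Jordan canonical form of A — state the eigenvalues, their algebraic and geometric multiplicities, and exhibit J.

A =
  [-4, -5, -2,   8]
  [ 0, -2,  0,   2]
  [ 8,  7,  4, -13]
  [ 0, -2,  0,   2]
J_2(0) ⊕ J_2(0)

The characteristic polynomial is
  det(x·I − A) = x^4

Eigenvalues and multiplicities (the geometric multiplicity of λ is n − rank(A − λI), which equals the number of Jordan blocks for λ):
  λ = 0: algebraic multiplicity = 4, geometric multiplicity = 2

Determining the block sizes for each eigenvalue:
  λ = 0: with am = 4 and gm = 2, the partition is not yet determined (e.g. several partitions of 4 into 2 parts exist). Let N = A − (0)·I. Computing rank(N^1) = 2, rank(N^2) = 0; the number of blocks of size ≥ j is rank(N^{j−1}) − rank(N^j), giving [2, 2]. So we have 2 block(s) of size 2 → block sizes [2, 2]

Assembling the blocks gives a Jordan form
J =
  [0, 1, 0, 0]
  [0, 0, 0, 0]
  [0, 0, 0, 1]
  [0, 0, 0, 0]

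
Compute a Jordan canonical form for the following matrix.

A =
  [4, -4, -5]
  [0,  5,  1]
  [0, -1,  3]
J_3(4)

The characteristic polynomial is
  det(x·I − A) = x^3 - 12*x^2 + 48*x - 64 = (x - 4)^3

Eigenvalues and multiplicities (the geometric multiplicity of λ is n − rank(A − λI), which equals the number of Jordan blocks for λ):
  λ = 4: algebraic multiplicity = 3, geometric multiplicity = 1

Determining the block sizes for each eigenvalue:
  λ = 4: one block (gm = 1), so the single block has size am = 3 → block sizes [3]

Assembling the blocks gives a Jordan form
J =
  [4, 1, 0]
  [0, 4, 1]
  [0, 0, 4]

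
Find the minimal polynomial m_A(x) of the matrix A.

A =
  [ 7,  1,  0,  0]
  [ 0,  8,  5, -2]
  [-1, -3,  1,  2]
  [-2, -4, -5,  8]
x^3 - 18*x^2 + 108*x - 216

The characteristic polynomial is χ_A(x) = (x - 6)^4, so the eigenvalues are known. The minimal polynomial is
  m_A(x) = Π_λ (x − λ)^{k_λ}
where k_λ is the size of the *largest* Jordan block for λ (equivalently, the smallest k with (A − λI)^k v = 0 for every generalised eigenvector v of λ).

  λ = 6: largest Jordan block has size 3, contributing (x − 6)^3

So m_A(x) = (x - 6)^3 = x^3 - 18*x^2 + 108*x - 216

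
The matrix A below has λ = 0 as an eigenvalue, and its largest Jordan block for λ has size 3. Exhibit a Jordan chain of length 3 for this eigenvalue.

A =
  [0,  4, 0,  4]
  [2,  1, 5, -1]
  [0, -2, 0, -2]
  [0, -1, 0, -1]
A Jordan chain for λ = 0 of length 3:
v_1 = (8, 2, -4, -2)ᵀ
v_2 = (0, 2, 0, 0)ᵀ
v_3 = (1, 0, 0, 0)ᵀ

Let N = A − (0)·I. We want v_3 with N^3 v_3 = 0 but N^2 v_3 ≠ 0; then v_{j-1} := N · v_j for j = 3, …, 2.

Pick v_3 = (1, 0, 0, 0)ᵀ.
Then v_2 = N · v_3 = (0, 2, 0, 0)ᵀ.
Then v_1 = N · v_2 = (8, 2, -4, -2)ᵀ.

Sanity check: (A − (0)·I) v_1 = (0, 0, 0, 0)ᵀ = 0. ✓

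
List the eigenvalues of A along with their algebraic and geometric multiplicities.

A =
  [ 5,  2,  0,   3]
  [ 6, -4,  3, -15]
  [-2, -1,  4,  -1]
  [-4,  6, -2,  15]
λ = 5: alg = 4, geom = 2

Step 1 — factor the characteristic polynomial to read off the algebraic multiplicities:
  χ_A(x) = (x - 5)^4

Step 2 — compute geometric multiplicities via the rank-nullity identity g(λ) = n − rank(A − λI):
  rank(A − (5)·I) = 2, so dim ker(A − (5)·I) = n − 2 = 2

Summary:
  λ = 5: algebraic multiplicity = 4, geometric multiplicity = 2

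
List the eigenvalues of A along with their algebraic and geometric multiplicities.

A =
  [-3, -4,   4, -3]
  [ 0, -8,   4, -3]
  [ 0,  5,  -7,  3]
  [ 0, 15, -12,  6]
λ = -3: alg = 4, geom = 2

Step 1 — factor the characteristic polynomial to read off the algebraic multiplicities:
  χ_A(x) = (x + 3)^4

Step 2 — compute geometric multiplicities via the rank-nullity identity g(λ) = n − rank(A − λI):
  rank(A − (-3)·I) = 2, so dim ker(A − (-3)·I) = n − 2 = 2

Summary:
  λ = -3: algebraic multiplicity = 4, geometric multiplicity = 2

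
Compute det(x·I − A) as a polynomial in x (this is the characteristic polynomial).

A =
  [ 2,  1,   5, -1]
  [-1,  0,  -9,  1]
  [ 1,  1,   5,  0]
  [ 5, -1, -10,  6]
x^4 - 13*x^3 + 63*x^2 - 135*x + 108

Expanding det(x·I − A) (e.g. by cofactor expansion or by noting that A is similar to its Jordan form J, which has the same characteristic polynomial as A) gives
  χ_A(x) = x^4 - 13*x^3 + 63*x^2 - 135*x + 108
which factors as (x - 4)*(x - 3)^3. The eigenvalues (with algebraic multiplicities) are λ = 3 with multiplicity 3, λ = 4 with multiplicity 1.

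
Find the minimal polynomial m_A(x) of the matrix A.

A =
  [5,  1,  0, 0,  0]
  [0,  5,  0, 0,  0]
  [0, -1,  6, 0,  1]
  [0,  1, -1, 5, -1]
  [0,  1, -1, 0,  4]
x^2 - 10*x + 25

The characteristic polynomial is χ_A(x) = (x - 5)^5, so the eigenvalues are known. The minimal polynomial is
  m_A(x) = Π_λ (x − λ)^{k_λ}
where k_λ is the size of the *largest* Jordan block for λ (equivalently, the smallest k with (A − λI)^k v = 0 for every generalised eigenvector v of λ).

  λ = 5: largest Jordan block has size 2, contributing (x − 5)^2

So m_A(x) = (x - 5)^2 = x^2 - 10*x + 25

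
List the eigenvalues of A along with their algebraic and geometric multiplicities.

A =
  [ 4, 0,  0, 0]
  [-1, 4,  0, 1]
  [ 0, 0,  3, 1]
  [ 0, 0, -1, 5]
λ = 4: alg = 4, geom = 2

Step 1 — factor the characteristic polynomial to read off the algebraic multiplicities:
  χ_A(x) = (x - 4)^4

Step 2 — compute geometric multiplicities via the rank-nullity identity g(λ) = n − rank(A − λI):
  rank(A − (4)·I) = 2, so dim ker(A − (4)·I) = n − 2 = 2

Summary:
  λ = 4: algebraic multiplicity = 4, geometric multiplicity = 2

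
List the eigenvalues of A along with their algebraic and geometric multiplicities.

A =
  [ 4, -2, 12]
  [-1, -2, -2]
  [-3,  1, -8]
λ = -2: alg = 3, geom = 1

Step 1 — factor the characteristic polynomial to read off the algebraic multiplicities:
  χ_A(x) = (x + 2)^3

Step 2 — compute geometric multiplicities via the rank-nullity identity g(λ) = n − rank(A − λI):
  rank(A − (-2)·I) = 2, so dim ker(A − (-2)·I) = n − 2 = 1

Summary:
  λ = -2: algebraic multiplicity = 3, geometric multiplicity = 1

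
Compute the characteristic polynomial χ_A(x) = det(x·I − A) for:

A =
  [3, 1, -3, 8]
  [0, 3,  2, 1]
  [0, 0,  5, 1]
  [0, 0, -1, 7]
x^4 - 18*x^3 + 117*x^2 - 324*x + 324

Expanding det(x·I − A) (e.g. by cofactor expansion or by noting that A is similar to its Jordan form J, which has the same characteristic polynomial as A) gives
  χ_A(x) = x^4 - 18*x^3 + 117*x^2 - 324*x + 324
which factors as (x - 6)^2*(x - 3)^2. The eigenvalues (with algebraic multiplicities) are λ = 3 with multiplicity 2, λ = 6 with multiplicity 2.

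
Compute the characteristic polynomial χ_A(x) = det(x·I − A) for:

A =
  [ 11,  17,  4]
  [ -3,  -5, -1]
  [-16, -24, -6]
x^3

Expanding det(x·I − A) (e.g. by cofactor expansion or by noting that A is similar to its Jordan form J, which has the same characteristic polynomial as A) gives
  χ_A(x) = x^3
which factors as x^3. The eigenvalues (with algebraic multiplicities) are λ = 0 with multiplicity 3.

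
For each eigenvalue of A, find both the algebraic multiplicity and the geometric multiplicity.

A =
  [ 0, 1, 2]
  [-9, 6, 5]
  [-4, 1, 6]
λ = 4: alg = 3, geom = 1

Step 1 — factor the characteristic polynomial to read off the algebraic multiplicities:
  χ_A(x) = (x - 4)^3

Step 2 — compute geometric multiplicities via the rank-nullity identity g(λ) = n − rank(A − λI):
  rank(A − (4)·I) = 2, so dim ker(A − (4)·I) = n − 2 = 1

Summary:
  λ = 4: algebraic multiplicity = 3, geometric multiplicity = 1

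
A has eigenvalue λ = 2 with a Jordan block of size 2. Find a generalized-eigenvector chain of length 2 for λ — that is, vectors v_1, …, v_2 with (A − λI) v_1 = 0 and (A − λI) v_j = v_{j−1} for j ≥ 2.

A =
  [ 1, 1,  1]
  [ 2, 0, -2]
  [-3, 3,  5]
A Jordan chain for λ = 2 of length 2:
v_1 = (-1, 2, -3)ᵀ
v_2 = (1, 0, 0)ᵀ

Let N = A − (2)·I. We want v_2 with N^2 v_2 = 0 but N^1 v_2 ≠ 0; then v_{j-1} := N · v_j for j = 2, …, 2.

Pick v_2 = (1, 0, 0)ᵀ.
Then v_1 = N · v_2 = (-1, 2, -3)ᵀ.

Sanity check: (A − (2)·I) v_1 = (0, 0, 0)ᵀ = 0. ✓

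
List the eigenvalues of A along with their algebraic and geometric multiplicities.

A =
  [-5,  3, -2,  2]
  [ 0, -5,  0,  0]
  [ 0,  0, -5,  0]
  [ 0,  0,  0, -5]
λ = -5: alg = 4, geom = 3

Step 1 — factor the characteristic polynomial to read off the algebraic multiplicities:
  χ_A(x) = (x + 5)^4

Step 2 — compute geometric multiplicities via the rank-nullity identity g(λ) = n − rank(A − λI):
  rank(A − (-5)·I) = 1, so dim ker(A − (-5)·I) = n − 1 = 3

Summary:
  λ = -5: algebraic multiplicity = 4, geometric multiplicity = 3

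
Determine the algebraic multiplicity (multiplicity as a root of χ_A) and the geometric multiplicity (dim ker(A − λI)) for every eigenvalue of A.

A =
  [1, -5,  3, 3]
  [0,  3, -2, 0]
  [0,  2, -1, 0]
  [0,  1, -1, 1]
λ = 1: alg = 4, geom = 2

Step 1 — factor the characteristic polynomial to read off the algebraic multiplicities:
  χ_A(x) = (x - 1)^4

Step 2 — compute geometric multiplicities via the rank-nullity identity g(λ) = n − rank(A − λI):
  rank(A − (1)·I) = 2, so dim ker(A − (1)·I) = n − 2 = 2

Summary:
  λ = 1: algebraic multiplicity = 4, geometric multiplicity = 2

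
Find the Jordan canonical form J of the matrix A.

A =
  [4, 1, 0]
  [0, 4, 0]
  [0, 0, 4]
J_2(4) ⊕ J_1(4)

The characteristic polynomial is
  det(x·I − A) = x^3 - 12*x^2 + 48*x - 64 = (x - 4)^3

Eigenvalues and multiplicities (the geometric multiplicity of λ is n − rank(A − λI), which equals the number of Jordan blocks for λ):
  λ = 4: algebraic multiplicity = 3, geometric multiplicity = 2

Determining the block sizes for each eigenvalue:
  λ = 4: 2 blocks summing to 3 forces exactly one block of size 2 and the rest size 1 → block sizes [2, 1]

Assembling the blocks gives a Jordan form
J =
  [4, 1, 0]
  [0, 4, 0]
  [0, 0, 4]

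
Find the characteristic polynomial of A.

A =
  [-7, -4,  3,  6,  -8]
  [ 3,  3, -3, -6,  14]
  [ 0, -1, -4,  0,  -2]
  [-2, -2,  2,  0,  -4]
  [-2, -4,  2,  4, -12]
x^5 + 20*x^4 + 160*x^3 + 640*x^2 + 1280*x + 1024

Expanding det(x·I − A) (e.g. by cofactor expansion or by noting that A is similar to its Jordan form J, which has the same characteristic polynomial as A) gives
  χ_A(x) = x^5 + 20*x^4 + 160*x^3 + 640*x^2 + 1280*x + 1024
which factors as (x + 4)^5. The eigenvalues (with algebraic multiplicities) are λ = -4 with multiplicity 5.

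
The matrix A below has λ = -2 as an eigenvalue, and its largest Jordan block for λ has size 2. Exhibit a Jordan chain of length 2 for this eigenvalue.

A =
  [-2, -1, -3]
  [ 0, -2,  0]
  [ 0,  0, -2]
A Jordan chain for λ = -2 of length 2:
v_1 = (-1, 0, 0)ᵀ
v_2 = (0, 1, 0)ᵀ

Let N = A − (-2)·I. We want v_2 with N^2 v_2 = 0 but N^1 v_2 ≠ 0; then v_{j-1} := N · v_j for j = 2, …, 2.

Pick v_2 = (0, 1, 0)ᵀ.
Then v_1 = N · v_2 = (-1, 0, 0)ᵀ.

Sanity check: (A − (-2)·I) v_1 = (0, 0, 0)ᵀ = 0. ✓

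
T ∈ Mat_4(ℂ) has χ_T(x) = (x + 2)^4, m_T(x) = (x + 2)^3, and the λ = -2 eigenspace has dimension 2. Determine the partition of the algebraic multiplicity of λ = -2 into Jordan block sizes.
Block sizes for λ = -2: [3, 1]

Step 1 — from the characteristic polynomial, algebraic multiplicity of λ = -2 is 4. From dim ker(T − (-2)·I) = 2, there are exactly 2 Jordan blocks for λ = -2.
Step 2 — from the minimal polynomial, the factor (x + 2)^3 tells us the largest block for λ = -2 has size 3.
Step 3 — with total size 4, 2 blocks, and largest block 3, the block sizes (in nonincreasing order) are [3, 1].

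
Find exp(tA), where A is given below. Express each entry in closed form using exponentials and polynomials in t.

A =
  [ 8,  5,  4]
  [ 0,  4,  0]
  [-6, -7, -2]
e^{tA} =
  [3*exp(4*t) - 2*exp(2*t), t*exp(4*t) + 2*exp(4*t) - 2*exp(2*t), 2*exp(4*t) - 2*exp(2*t)]
  [0, exp(4*t), 0]
  [-3*exp(4*t) + 3*exp(2*t), -t*exp(4*t) - 3*exp(4*t) + 3*exp(2*t), -2*exp(4*t) + 3*exp(2*t)]

Strategy: write A = P · J · P⁻¹ where J is a Jordan canonical form, so e^{tA} = P · e^{tJ} · P⁻¹, and e^{tJ} can be computed block-by-block.

A has Jordan form
J =
  [2, 0, 0]
  [0, 4, 1]
  [0, 0, 4]
(up to reordering of blocks).

Per-block formulas:
  For a 1×1 block at λ = 2: exp(t · [2]) = [e^(2t)].
  For a 2×2 Jordan block J_2(4): exp(t · J_2(4)) = e^(4t)·(I + t·N), where N is the 2×2 nilpotent shift.

After assembling e^{tJ} and conjugating by P, we get:

e^{tA} =
  [3*exp(4*t) - 2*exp(2*t), t*exp(4*t) + 2*exp(4*t) - 2*exp(2*t), 2*exp(4*t) - 2*exp(2*t)]
  [0, exp(4*t), 0]
  [-3*exp(4*t) + 3*exp(2*t), -t*exp(4*t) - 3*exp(4*t) + 3*exp(2*t), -2*exp(4*t) + 3*exp(2*t)]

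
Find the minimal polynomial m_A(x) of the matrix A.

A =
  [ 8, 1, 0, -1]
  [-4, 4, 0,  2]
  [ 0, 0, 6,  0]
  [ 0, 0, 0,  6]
x^2 - 12*x + 36

The characteristic polynomial is χ_A(x) = (x - 6)^4, so the eigenvalues are known. The minimal polynomial is
  m_A(x) = Π_λ (x − λ)^{k_λ}
where k_λ is the size of the *largest* Jordan block for λ (equivalently, the smallest k with (A − λI)^k v = 0 for every generalised eigenvector v of λ).

  λ = 6: largest Jordan block has size 2, contributing (x − 6)^2

So m_A(x) = (x - 6)^2 = x^2 - 12*x + 36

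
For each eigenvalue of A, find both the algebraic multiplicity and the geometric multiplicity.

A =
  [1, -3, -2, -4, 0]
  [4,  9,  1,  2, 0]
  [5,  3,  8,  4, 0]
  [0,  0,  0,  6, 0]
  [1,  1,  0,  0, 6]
λ = 6: alg = 5, geom = 3

Step 1 — factor the characteristic polynomial to read off the algebraic multiplicities:
  χ_A(x) = (x - 6)^5

Step 2 — compute geometric multiplicities via the rank-nullity identity g(λ) = n − rank(A − λI):
  rank(A − (6)·I) = 2, so dim ker(A − (6)·I) = n − 2 = 3

Summary:
  λ = 6: algebraic multiplicity = 5, geometric multiplicity = 3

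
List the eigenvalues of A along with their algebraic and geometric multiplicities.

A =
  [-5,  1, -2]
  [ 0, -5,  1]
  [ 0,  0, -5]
λ = -5: alg = 3, geom = 1

Step 1 — factor the characteristic polynomial to read off the algebraic multiplicities:
  χ_A(x) = (x + 5)^3

Step 2 — compute geometric multiplicities via the rank-nullity identity g(λ) = n − rank(A − λI):
  rank(A − (-5)·I) = 2, so dim ker(A − (-5)·I) = n − 2 = 1

Summary:
  λ = -5: algebraic multiplicity = 3, geometric multiplicity = 1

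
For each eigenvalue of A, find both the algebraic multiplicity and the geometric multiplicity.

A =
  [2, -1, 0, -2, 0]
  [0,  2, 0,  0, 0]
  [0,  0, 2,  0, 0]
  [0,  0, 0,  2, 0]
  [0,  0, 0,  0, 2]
λ = 2: alg = 5, geom = 4

Step 1 — factor the characteristic polynomial to read off the algebraic multiplicities:
  χ_A(x) = (x - 2)^5

Step 2 — compute geometric multiplicities via the rank-nullity identity g(λ) = n − rank(A − λI):
  rank(A − (2)·I) = 1, so dim ker(A − (2)·I) = n − 1 = 4

Summary:
  λ = 2: algebraic multiplicity = 5, geometric multiplicity = 4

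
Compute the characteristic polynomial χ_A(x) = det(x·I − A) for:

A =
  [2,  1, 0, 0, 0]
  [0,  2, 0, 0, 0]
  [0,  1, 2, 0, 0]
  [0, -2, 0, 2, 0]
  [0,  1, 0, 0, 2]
x^5 - 10*x^4 + 40*x^3 - 80*x^2 + 80*x - 32

Expanding det(x·I − A) (e.g. by cofactor expansion or by noting that A is similar to its Jordan form J, which has the same characteristic polynomial as A) gives
  χ_A(x) = x^5 - 10*x^4 + 40*x^3 - 80*x^2 + 80*x - 32
which factors as (x - 2)^5. The eigenvalues (with algebraic multiplicities) are λ = 2 with multiplicity 5.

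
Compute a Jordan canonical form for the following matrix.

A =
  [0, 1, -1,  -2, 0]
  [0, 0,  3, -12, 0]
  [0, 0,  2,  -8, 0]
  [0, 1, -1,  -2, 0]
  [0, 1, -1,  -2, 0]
J_3(0) ⊕ J_1(0) ⊕ J_1(0)

The characteristic polynomial is
  det(x·I − A) = x^5

Eigenvalues and multiplicities (the geometric multiplicity of λ is n − rank(A − λI), which equals the number of Jordan blocks for λ):
  λ = 0: algebraic multiplicity = 5, geometric multiplicity = 3

Determining the block sizes for each eigenvalue:
  λ = 0: with am = 5 and gm = 3, the partition is not yet determined (e.g. several partitions of 5 into 3 parts exist). Let N = A − (0)·I. Computing rank(N^1) = 2, rank(N^2) = 1, rank(N^3) = 0; the number of blocks of size ≥ j is rank(N^{j−1}) − rank(N^j), giving [3, 1, 1]. So we have 1 block(s) of size 3, 2 block(s) of size 1 → block sizes [3, 1, 1]

Assembling the blocks gives a Jordan form
J =
  [0, 1, 0, 0, 0]
  [0, 0, 1, 0, 0]
  [0, 0, 0, 0, 0]
  [0, 0, 0, 0, 0]
  [0, 0, 0, 0, 0]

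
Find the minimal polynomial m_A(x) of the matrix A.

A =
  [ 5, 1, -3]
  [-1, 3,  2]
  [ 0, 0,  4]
x^3 - 12*x^2 + 48*x - 64

The characteristic polynomial is χ_A(x) = (x - 4)^3, so the eigenvalues are known. The minimal polynomial is
  m_A(x) = Π_λ (x − λ)^{k_λ}
where k_λ is the size of the *largest* Jordan block for λ (equivalently, the smallest k with (A − λI)^k v = 0 for every generalised eigenvector v of λ).

  λ = 4: largest Jordan block has size 3, contributing (x − 4)^3

So m_A(x) = (x - 4)^3 = x^3 - 12*x^2 + 48*x - 64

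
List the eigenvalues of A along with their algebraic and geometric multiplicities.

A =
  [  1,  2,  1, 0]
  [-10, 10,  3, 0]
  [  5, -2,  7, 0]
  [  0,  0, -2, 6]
λ = 6: alg = 4, geom = 2

Step 1 — factor the characteristic polynomial to read off the algebraic multiplicities:
  χ_A(x) = (x - 6)^4

Step 2 — compute geometric multiplicities via the rank-nullity identity g(λ) = n − rank(A − λI):
  rank(A − (6)·I) = 2, so dim ker(A − (6)·I) = n − 2 = 2

Summary:
  λ = 6: algebraic multiplicity = 4, geometric multiplicity = 2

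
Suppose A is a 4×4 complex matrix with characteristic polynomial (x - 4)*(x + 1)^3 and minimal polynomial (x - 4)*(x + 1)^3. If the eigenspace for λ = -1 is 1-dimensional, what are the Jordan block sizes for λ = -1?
Block sizes for λ = -1: [3]

Step 1 — from the characteristic polynomial, algebraic multiplicity of λ = -1 is 3. From dim ker(A − (-1)·I) = 1, there are exactly 1 Jordan blocks for λ = -1.
Step 2 — from the minimal polynomial, the factor (x + 1)^3 tells us the largest block for λ = -1 has size 3.
Step 3 — with total size 3, 1 blocks, and largest block 3, the block sizes (in nonincreasing order) are [3].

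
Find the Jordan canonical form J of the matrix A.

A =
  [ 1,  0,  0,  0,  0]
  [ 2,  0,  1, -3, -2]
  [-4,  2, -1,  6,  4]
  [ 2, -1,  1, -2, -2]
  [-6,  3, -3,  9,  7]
J_2(1) ⊕ J_1(1) ⊕ J_1(1) ⊕ J_1(1)

The characteristic polynomial is
  det(x·I − A) = x^5 - 5*x^4 + 10*x^3 - 10*x^2 + 5*x - 1 = (x - 1)^5

Eigenvalues and multiplicities (the geometric multiplicity of λ is n − rank(A − λI), which equals the number of Jordan blocks for λ):
  λ = 1: algebraic multiplicity = 5, geometric multiplicity = 4

Determining the block sizes for each eigenvalue:
  λ = 1: 4 blocks summing to 5 forces exactly one block of size 2 and the rest size 1 → block sizes [2, 1, 1, 1]

Assembling the blocks gives a Jordan form
J =
  [1, 1, 0, 0, 0]
  [0, 1, 0, 0, 0]
  [0, 0, 1, 0, 0]
  [0, 0, 0, 1, 0]
  [0, 0, 0, 0, 1]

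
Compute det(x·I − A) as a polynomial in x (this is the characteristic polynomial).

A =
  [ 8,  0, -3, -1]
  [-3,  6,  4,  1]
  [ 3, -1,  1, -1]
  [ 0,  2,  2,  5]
x^4 - 20*x^3 + 150*x^2 - 500*x + 625

Expanding det(x·I − A) (e.g. by cofactor expansion or by noting that A is similar to its Jordan form J, which has the same characteristic polynomial as A) gives
  χ_A(x) = x^4 - 20*x^3 + 150*x^2 - 500*x + 625
which factors as (x - 5)^4. The eigenvalues (with algebraic multiplicities) are λ = 5 with multiplicity 4.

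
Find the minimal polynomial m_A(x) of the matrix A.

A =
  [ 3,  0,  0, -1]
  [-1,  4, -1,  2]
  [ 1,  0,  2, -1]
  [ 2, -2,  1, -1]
x^3 - 6*x^2 + 12*x - 8

The characteristic polynomial is χ_A(x) = (x - 2)^4, so the eigenvalues are known. The minimal polynomial is
  m_A(x) = Π_λ (x − λ)^{k_λ}
where k_λ is the size of the *largest* Jordan block for λ (equivalently, the smallest k with (A − λI)^k v = 0 for every generalised eigenvector v of λ).

  λ = 2: largest Jordan block has size 3, contributing (x − 2)^3

So m_A(x) = (x - 2)^3 = x^3 - 6*x^2 + 12*x - 8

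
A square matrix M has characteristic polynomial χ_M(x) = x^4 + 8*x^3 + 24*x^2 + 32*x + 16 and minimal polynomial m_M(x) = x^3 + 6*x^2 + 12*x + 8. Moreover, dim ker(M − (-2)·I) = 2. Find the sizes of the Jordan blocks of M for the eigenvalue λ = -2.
Block sizes for λ = -2: [3, 1]

Step 1 — from the characteristic polynomial, algebraic multiplicity of λ = -2 is 4. From dim ker(M − (-2)·I) = 2, there are exactly 2 Jordan blocks for λ = -2.
Step 2 — from the minimal polynomial, the factor (x + 2)^3 tells us the largest block for λ = -2 has size 3.
Step 3 — with total size 4, 2 blocks, and largest block 3, the block sizes (in nonincreasing order) are [3, 1].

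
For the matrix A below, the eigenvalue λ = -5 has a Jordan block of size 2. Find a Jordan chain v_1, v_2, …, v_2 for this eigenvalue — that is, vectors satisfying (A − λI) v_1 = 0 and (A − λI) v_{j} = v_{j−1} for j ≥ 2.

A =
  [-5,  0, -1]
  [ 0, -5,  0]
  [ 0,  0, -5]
A Jordan chain for λ = -5 of length 2:
v_1 = (-1, 0, 0)ᵀ
v_2 = (0, 0, 1)ᵀ

Let N = A − (-5)·I. We want v_2 with N^2 v_2 = 0 but N^1 v_2 ≠ 0; then v_{j-1} := N · v_j for j = 2, …, 2.

Pick v_2 = (0, 0, 1)ᵀ.
Then v_1 = N · v_2 = (-1, 0, 0)ᵀ.

Sanity check: (A − (-5)·I) v_1 = (0, 0, 0)ᵀ = 0. ✓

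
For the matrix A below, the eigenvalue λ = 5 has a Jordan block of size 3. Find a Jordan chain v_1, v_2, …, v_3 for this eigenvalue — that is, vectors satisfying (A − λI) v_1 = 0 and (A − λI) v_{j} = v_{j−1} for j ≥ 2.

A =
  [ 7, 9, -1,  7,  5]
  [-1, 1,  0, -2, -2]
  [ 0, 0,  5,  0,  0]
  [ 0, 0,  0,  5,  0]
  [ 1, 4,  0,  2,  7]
A Jordan chain for λ = 5 of length 3:
v_1 = (2, -1, 0, 0, 1)ᵀ
v_2 = (9, -4, 0, 0, 4)ᵀ
v_3 = (0, 1, 0, 0, 0)ᵀ

Let N = A − (5)·I. We want v_3 with N^3 v_3 = 0 but N^2 v_3 ≠ 0; then v_{j-1} := N · v_j for j = 3, …, 2.

Pick v_3 = (0, 1, 0, 0, 0)ᵀ.
Then v_2 = N · v_3 = (9, -4, 0, 0, 4)ᵀ.
Then v_1 = N · v_2 = (2, -1, 0, 0, 1)ᵀ.

Sanity check: (A − (5)·I) v_1 = (0, 0, 0, 0, 0)ᵀ = 0. ✓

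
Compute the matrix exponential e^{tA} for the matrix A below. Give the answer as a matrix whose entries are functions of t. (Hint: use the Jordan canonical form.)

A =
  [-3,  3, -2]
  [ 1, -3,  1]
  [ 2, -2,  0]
e^{tA} =
  [-t*exp(-2*t) + exp(-2*t), -t^2*exp(-2*t) + 3*t*exp(-2*t), t^2*exp(-2*t)/2 - 2*t*exp(-2*t)]
  [t*exp(-2*t), t^2*exp(-2*t) - t*exp(-2*t) + exp(-2*t), -t^2*exp(-2*t)/2 + t*exp(-2*t)]
  [2*t*exp(-2*t), 2*t^2*exp(-2*t) - 2*t*exp(-2*t), -t^2*exp(-2*t) + 2*t*exp(-2*t) + exp(-2*t)]

Strategy: write A = P · J · P⁻¹ where J is a Jordan canonical form, so e^{tA} = P · e^{tJ} · P⁻¹, and e^{tJ} can be computed block-by-block.

A has Jordan form
J =
  [-2,  1,  0]
  [ 0, -2,  1]
  [ 0,  0, -2]
(up to reordering of blocks).

Per-block formulas:
  For a 3×3 Jordan block J_3(-2): exp(t · J_3(-2)) = e^(-2t)·(I + t·N + (t^2/2)·N^2), where N is the 3×3 nilpotent shift.

After assembling e^{tJ} and conjugating by P, we get:

e^{tA} =
  [-t*exp(-2*t) + exp(-2*t), -t^2*exp(-2*t) + 3*t*exp(-2*t), t^2*exp(-2*t)/2 - 2*t*exp(-2*t)]
  [t*exp(-2*t), t^2*exp(-2*t) - t*exp(-2*t) + exp(-2*t), -t^2*exp(-2*t)/2 + t*exp(-2*t)]
  [2*t*exp(-2*t), 2*t^2*exp(-2*t) - 2*t*exp(-2*t), -t^2*exp(-2*t) + 2*t*exp(-2*t) + exp(-2*t)]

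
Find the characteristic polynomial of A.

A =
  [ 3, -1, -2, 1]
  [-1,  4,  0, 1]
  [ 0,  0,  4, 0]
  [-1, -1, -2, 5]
x^4 - 16*x^3 + 96*x^2 - 256*x + 256

Expanding det(x·I − A) (e.g. by cofactor expansion or by noting that A is similar to its Jordan form J, which has the same characteristic polynomial as A) gives
  χ_A(x) = x^4 - 16*x^3 + 96*x^2 - 256*x + 256
which factors as (x - 4)^4. The eigenvalues (with algebraic multiplicities) are λ = 4 with multiplicity 4.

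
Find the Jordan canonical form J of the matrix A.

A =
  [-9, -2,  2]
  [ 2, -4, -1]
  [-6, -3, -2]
J_2(-5) ⊕ J_1(-5)

The characteristic polynomial is
  det(x·I − A) = x^3 + 15*x^2 + 75*x + 125 = (x + 5)^3

Eigenvalues and multiplicities (the geometric multiplicity of λ is n − rank(A − λI), which equals the number of Jordan blocks for λ):
  λ = -5: algebraic multiplicity = 3, geometric multiplicity = 2

Determining the block sizes for each eigenvalue:
  λ = -5: 2 blocks summing to 3 forces exactly one block of size 2 and the rest size 1 → block sizes [2, 1]

Assembling the blocks gives a Jordan form
J =
  [-5,  1,  0]
  [ 0, -5,  0]
  [ 0,  0, -5]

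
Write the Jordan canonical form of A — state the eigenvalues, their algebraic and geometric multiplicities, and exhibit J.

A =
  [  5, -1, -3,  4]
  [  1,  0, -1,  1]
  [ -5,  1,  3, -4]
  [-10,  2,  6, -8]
J_3(0) ⊕ J_1(0)

The characteristic polynomial is
  det(x·I − A) = x^4

Eigenvalues and multiplicities (the geometric multiplicity of λ is n − rank(A − λI), which equals the number of Jordan blocks for λ):
  λ = 0: algebraic multiplicity = 4, geometric multiplicity = 2

Determining the block sizes for each eigenvalue:
  λ = 0: with am = 4 and gm = 2, the partition is not yet determined (e.g. several partitions of 4 into 2 parts exist). Let N = A − (0)·I. Computing rank(N^1) = 2, rank(N^2) = 1, rank(N^3) = 0; the number of blocks of size ≥ j is rank(N^{j−1}) − rank(N^j), giving [2, 1, 1]. So we have 1 block(s) of size 3, 1 block(s) of size 1 → block sizes [3, 1]

Assembling the blocks gives a Jordan form
J =
  [0, 1, 0, 0]
  [0, 0, 1, 0]
  [0, 0, 0, 0]
  [0, 0, 0, 0]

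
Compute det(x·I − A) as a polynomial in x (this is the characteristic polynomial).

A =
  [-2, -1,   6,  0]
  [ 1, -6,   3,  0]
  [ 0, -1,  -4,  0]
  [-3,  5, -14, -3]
x^4 + 15*x^3 + 84*x^2 + 208*x + 192

Expanding det(x·I − A) (e.g. by cofactor expansion or by noting that A is similar to its Jordan form J, which has the same characteristic polynomial as A) gives
  χ_A(x) = x^4 + 15*x^3 + 84*x^2 + 208*x + 192
which factors as (x + 3)*(x + 4)^3. The eigenvalues (with algebraic multiplicities) are λ = -4 with multiplicity 3, λ = -3 with multiplicity 1.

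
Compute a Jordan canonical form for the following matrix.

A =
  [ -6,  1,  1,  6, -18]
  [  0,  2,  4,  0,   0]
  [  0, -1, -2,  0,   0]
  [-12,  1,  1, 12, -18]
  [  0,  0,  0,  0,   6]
J_3(0) ⊕ J_1(6) ⊕ J_1(6)

The characteristic polynomial is
  det(x·I − A) = x^5 - 12*x^4 + 36*x^3 = x^3*(x - 6)^2

Eigenvalues and multiplicities (the geometric multiplicity of λ is n − rank(A − λI), which equals the number of Jordan blocks for λ):
  λ = 0: algebraic multiplicity = 3, geometric multiplicity = 1
  λ = 6: algebraic multiplicity = 2, geometric multiplicity = 2

Determining the block sizes for each eigenvalue:
  λ = 0: one block (gm = 1), so the single block has size am = 3 → block sizes [3]
  λ = 6: gm = am = 2, so every block has size 1 → block sizes [1, 1]

Assembling the blocks gives a Jordan form
J =
  [0, 1, 0, 0, 0]
  [0, 0, 1, 0, 0]
  [0, 0, 0, 0, 0]
  [0, 0, 0, 6, 0]
  [0, 0, 0, 0, 6]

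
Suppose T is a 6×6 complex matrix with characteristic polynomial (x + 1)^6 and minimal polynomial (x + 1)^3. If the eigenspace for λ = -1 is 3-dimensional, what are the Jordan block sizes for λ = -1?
Block sizes for λ = -1: [3, 2, 1]

Step 1 — from the characteristic polynomial, algebraic multiplicity of λ = -1 is 6. From dim ker(T − (-1)·I) = 3, there are exactly 3 Jordan blocks for λ = -1.
Step 2 — from the minimal polynomial, the factor (x + 1)^3 tells us the largest block for λ = -1 has size 3.
Step 3 — with total size 6, 3 blocks, and largest block 3, the block sizes (in nonincreasing order) are [3, 2, 1].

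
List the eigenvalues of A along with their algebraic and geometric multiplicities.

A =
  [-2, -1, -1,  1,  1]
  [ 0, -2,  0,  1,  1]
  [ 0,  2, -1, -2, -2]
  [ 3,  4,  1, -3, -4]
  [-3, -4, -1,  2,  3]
λ = -2: alg = 2, geom = 1; λ = -1: alg = 2, geom = 2; λ = 1: alg = 1, geom = 1

Step 1 — factor the characteristic polynomial to read off the algebraic multiplicities:
  χ_A(x) = (x - 1)*(x + 1)^2*(x + 2)^2

Step 2 — compute geometric multiplicities via the rank-nullity identity g(λ) = n − rank(A − λI):
  rank(A − (-2)·I) = 4, so dim ker(A − (-2)·I) = n − 4 = 1
  rank(A − (-1)·I) = 3, so dim ker(A − (-1)·I) = n − 3 = 2
  rank(A − (1)·I) = 4, so dim ker(A − (1)·I) = n − 4 = 1

Summary:
  λ = -2: algebraic multiplicity = 2, geometric multiplicity = 1
  λ = -1: algebraic multiplicity = 2, geometric multiplicity = 2
  λ = 1: algebraic multiplicity = 1, geometric multiplicity = 1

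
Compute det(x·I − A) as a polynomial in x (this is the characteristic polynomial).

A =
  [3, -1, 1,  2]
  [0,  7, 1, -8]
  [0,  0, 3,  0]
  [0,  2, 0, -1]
x^4 - 12*x^3 + 54*x^2 - 108*x + 81

Expanding det(x·I − A) (e.g. by cofactor expansion or by noting that A is similar to its Jordan form J, which has the same characteristic polynomial as A) gives
  χ_A(x) = x^4 - 12*x^3 + 54*x^2 - 108*x + 81
which factors as (x - 3)^4. The eigenvalues (with algebraic multiplicities) are λ = 3 with multiplicity 4.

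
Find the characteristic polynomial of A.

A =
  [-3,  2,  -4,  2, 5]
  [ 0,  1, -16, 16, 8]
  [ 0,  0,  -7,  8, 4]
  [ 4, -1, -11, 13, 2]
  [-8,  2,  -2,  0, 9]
x^5 - 13*x^4 + 58*x^3 - 106*x^2 + 85*x - 25

Expanding det(x·I − A) (e.g. by cofactor expansion or by noting that A is similar to its Jordan form J, which has the same characteristic polynomial as A) gives
  χ_A(x) = x^5 - 13*x^4 + 58*x^3 - 106*x^2 + 85*x - 25
which factors as (x - 5)^2*(x - 1)^3. The eigenvalues (with algebraic multiplicities) are λ = 1 with multiplicity 3, λ = 5 with multiplicity 2.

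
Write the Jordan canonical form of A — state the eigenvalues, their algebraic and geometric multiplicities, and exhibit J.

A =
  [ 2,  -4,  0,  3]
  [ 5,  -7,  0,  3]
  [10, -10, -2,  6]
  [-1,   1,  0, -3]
J_2(-3) ⊕ J_1(-2) ⊕ J_1(-2)

The characteristic polynomial is
  det(x·I − A) = x^4 + 10*x^3 + 37*x^2 + 60*x + 36 = (x + 2)^2*(x + 3)^2

Eigenvalues and multiplicities (the geometric multiplicity of λ is n − rank(A − λI), which equals the number of Jordan blocks for λ):
  λ = -3: algebraic multiplicity = 2, geometric multiplicity = 1
  λ = -2: algebraic multiplicity = 2, geometric multiplicity = 2

Determining the block sizes for each eigenvalue:
  λ = -3: one block (gm = 1), so the single block has size am = 2 → block sizes [2]
  λ = -2: gm = am = 2, so every block has size 1 → block sizes [1, 1]

Assembling the blocks gives a Jordan form
J =
  [-3,  1,  0,  0]
  [ 0, -3,  0,  0]
  [ 0,  0, -2,  0]
  [ 0,  0,  0, -2]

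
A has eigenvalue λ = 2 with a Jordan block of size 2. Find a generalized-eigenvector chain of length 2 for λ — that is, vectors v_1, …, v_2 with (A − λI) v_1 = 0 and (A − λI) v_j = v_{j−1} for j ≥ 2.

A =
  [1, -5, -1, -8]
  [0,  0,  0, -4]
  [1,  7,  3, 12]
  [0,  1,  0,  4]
A Jordan chain for λ = 2 of length 2:
v_1 = (-1, 0, 1, 0)ᵀ
v_2 = (1, 0, 0, 0)ᵀ

Let N = A − (2)·I. We want v_2 with N^2 v_2 = 0 but N^1 v_2 ≠ 0; then v_{j-1} := N · v_j for j = 2, …, 2.

Pick v_2 = (1, 0, 0, 0)ᵀ.
Then v_1 = N · v_2 = (-1, 0, 1, 0)ᵀ.

Sanity check: (A − (2)·I) v_1 = (0, 0, 0, 0)ᵀ = 0. ✓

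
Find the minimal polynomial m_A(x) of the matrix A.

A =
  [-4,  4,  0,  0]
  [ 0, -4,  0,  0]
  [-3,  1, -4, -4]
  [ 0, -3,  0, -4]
x^2 + 8*x + 16

The characteristic polynomial is χ_A(x) = (x + 4)^4, so the eigenvalues are known. The minimal polynomial is
  m_A(x) = Π_λ (x − λ)^{k_λ}
where k_λ is the size of the *largest* Jordan block for λ (equivalently, the smallest k with (A − λI)^k v = 0 for every generalised eigenvector v of λ).

  λ = -4: largest Jordan block has size 2, contributing (x + 4)^2

So m_A(x) = (x + 4)^2 = x^2 + 8*x + 16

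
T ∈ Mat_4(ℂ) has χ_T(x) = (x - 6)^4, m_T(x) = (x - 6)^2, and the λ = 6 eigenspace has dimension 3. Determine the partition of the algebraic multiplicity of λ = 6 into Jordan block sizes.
Block sizes for λ = 6: [2, 1, 1]

Step 1 — from the characteristic polynomial, algebraic multiplicity of λ = 6 is 4. From dim ker(T − (6)·I) = 3, there are exactly 3 Jordan blocks for λ = 6.
Step 2 — from the minimal polynomial, the factor (x − 6)^2 tells us the largest block for λ = 6 has size 2.
Step 3 — with total size 4, 3 blocks, and largest block 2, the block sizes (in nonincreasing order) are [2, 1, 1].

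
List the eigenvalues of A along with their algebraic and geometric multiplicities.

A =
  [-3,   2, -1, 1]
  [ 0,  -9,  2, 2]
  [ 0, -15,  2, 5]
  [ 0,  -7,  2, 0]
λ = -3: alg = 2, geom = 1; λ = -2: alg = 2, geom = 1

Step 1 — factor the characteristic polynomial to read off the algebraic multiplicities:
  χ_A(x) = (x + 2)^2*(x + 3)^2

Step 2 — compute geometric multiplicities via the rank-nullity identity g(λ) = n − rank(A − λI):
  rank(A − (-3)·I) = 3, so dim ker(A − (-3)·I) = n − 3 = 1
  rank(A − (-2)·I) = 3, so dim ker(A − (-2)·I) = n − 3 = 1

Summary:
  λ = -3: algebraic multiplicity = 2, geometric multiplicity = 1
  λ = -2: algebraic multiplicity = 2, geometric multiplicity = 1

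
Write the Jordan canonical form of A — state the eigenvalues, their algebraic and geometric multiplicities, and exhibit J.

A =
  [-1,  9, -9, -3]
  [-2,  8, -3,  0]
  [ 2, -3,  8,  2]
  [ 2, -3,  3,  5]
J_3(5) ⊕ J_1(5)

The characteristic polynomial is
  det(x·I − A) = x^4 - 20*x^3 + 150*x^2 - 500*x + 625 = (x - 5)^4

Eigenvalues and multiplicities (the geometric multiplicity of λ is n − rank(A − λI), which equals the number of Jordan blocks for λ):
  λ = 5: algebraic multiplicity = 4, geometric multiplicity = 2

Determining the block sizes for each eigenvalue:
  λ = 5: with am = 4 and gm = 2, the partition is not yet determined (e.g. several partitions of 4 into 2 parts exist). Let N = A − (5)·I. Computing rank(N^1) = 2, rank(N^2) = 1, rank(N^3) = 0; the number of blocks of size ≥ j is rank(N^{j−1}) − rank(N^j), giving [2, 1, 1]. So we have 1 block(s) of size 3, 1 block(s) of size 1 → block sizes [3, 1]

Assembling the blocks gives a Jordan form
J =
  [5, 1, 0, 0]
  [0, 5, 1, 0]
  [0, 0, 5, 0]
  [0, 0, 0, 5]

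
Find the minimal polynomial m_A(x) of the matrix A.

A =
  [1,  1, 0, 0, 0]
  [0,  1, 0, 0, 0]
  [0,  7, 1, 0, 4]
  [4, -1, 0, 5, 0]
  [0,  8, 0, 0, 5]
x^3 - 7*x^2 + 11*x - 5

The characteristic polynomial is χ_A(x) = (x - 5)^2*(x - 1)^3, so the eigenvalues are known. The minimal polynomial is
  m_A(x) = Π_λ (x − λ)^{k_λ}
where k_λ is the size of the *largest* Jordan block for λ (equivalently, the smallest k with (A − λI)^k v = 0 for every generalised eigenvector v of λ).

  λ = 1: largest Jordan block has size 2, contributing (x − 1)^2
  λ = 5: largest Jordan block has size 1, contributing (x − 5)

So m_A(x) = (x - 5)*(x - 1)^2 = x^3 - 7*x^2 + 11*x - 5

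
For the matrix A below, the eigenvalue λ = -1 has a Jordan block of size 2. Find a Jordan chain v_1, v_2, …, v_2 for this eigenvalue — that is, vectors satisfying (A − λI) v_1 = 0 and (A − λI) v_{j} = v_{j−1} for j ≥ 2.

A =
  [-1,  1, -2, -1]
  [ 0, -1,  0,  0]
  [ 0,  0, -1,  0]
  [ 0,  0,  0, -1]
A Jordan chain for λ = -1 of length 2:
v_1 = (1, 0, 0, 0)ᵀ
v_2 = (0, 1, 0, 0)ᵀ

Let N = A − (-1)·I. We want v_2 with N^2 v_2 = 0 but N^1 v_2 ≠ 0; then v_{j-1} := N · v_j for j = 2, …, 2.

Pick v_2 = (0, 1, 0, 0)ᵀ.
Then v_1 = N · v_2 = (1, 0, 0, 0)ᵀ.

Sanity check: (A − (-1)·I) v_1 = (0, 0, 0, 0)ᵀ = 0. ✓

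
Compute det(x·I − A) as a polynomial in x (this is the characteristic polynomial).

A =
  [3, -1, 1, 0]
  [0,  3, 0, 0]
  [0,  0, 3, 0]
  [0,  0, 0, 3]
x^4 - 12*x^3 + 54*x^2 - 108*x + 81

Expanding det(x·I − A) (e.g. by cofactor expansion or by noting that A is similar to its Jordan form J, which has the same characteristic polynomial as A) gives
  χ_A(x) = x^4 - 12*x^3 + 54*x^2 - 108*x + 81
which factors as (x - 3)^4. The eigenvalues (with algebraic multiplicities) are λ = 3 with multiplicity 4.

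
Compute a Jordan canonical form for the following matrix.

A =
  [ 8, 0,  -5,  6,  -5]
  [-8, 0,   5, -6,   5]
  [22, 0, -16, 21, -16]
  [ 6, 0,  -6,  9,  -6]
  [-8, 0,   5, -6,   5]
J_1(0) ⊕ J_1(0) ⊕ J_1(0) ⊕ J_2(3)

The characteristic polynomial is
  det(x·I − A) = x^5 - 6*x^4 + 9*x^3 = x^3*(x - 3)^2

Eigenvalues and multiplicities (the geometric multiplicity of λ is n − rank(A − λI), which equals the number of Jordan blocks for λ):
  λ = 0: algebraic multiplicity = 3, geometric multiplicity = 3
  λ = 3: algebraic multiplicity = 2, geometric multiplicity = 1

Determining the block sizes for each eigenvalue:
  λ = 0: gm = am = 3, so every block has size 1 → block sizes [1, 1, 1]
  λ = 3: one block (gm = 1), so the single block has size am = 2 → block sizes [2]

Assembling the blocks gives a Jordan form
J =
  [0, 0, 0, 0, 0]
  [0, 0, 0, 0, 0]
  [0, 0, 0, 0, 0]
  [0, 0, 0, 3, 1]
  [0, 0, 0, 0, 3]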